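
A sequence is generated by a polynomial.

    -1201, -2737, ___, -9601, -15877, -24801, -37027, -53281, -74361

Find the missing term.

Using the last 6 terms:
Δ: -6276  -8924  -12226  -16254  -21080
Δ²: -2648  -3302  -4028  -4826
Δ³: -654  -726  -798
Δ⁴: -72  -72
Constant fourth difference = -72.
Extend backward: -654 + 72 = -582;  -2648 + 582 = -2066;  -6276 + 2066 = -4210;  -9601 + 4210 = -5391

-5391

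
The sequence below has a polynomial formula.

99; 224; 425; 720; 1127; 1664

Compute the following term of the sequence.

First differences: 125, 201, 295, 407, 537
Second differences: 76, 94, 112, 130
Third differences: 18, 18, 18
Constant third difference = 18, so extend:
130 + 18 = 148;  537 + 148 = 685;  1664 + 685 = 2349

2349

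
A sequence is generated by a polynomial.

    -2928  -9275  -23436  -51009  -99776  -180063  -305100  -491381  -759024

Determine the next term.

-1132131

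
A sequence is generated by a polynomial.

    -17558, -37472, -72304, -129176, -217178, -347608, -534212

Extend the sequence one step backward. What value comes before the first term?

-7168

D1: -19914, -34832, -56872, -88002, -130430, -186604
D2: -14918, -22040, -31130, -42428, -56174
D3: -7122, -9090, -11298, -13746
D4: -1968, -2208, -2448
D5: -240, -240
The fifth differences are constant at -240.
Work back: -1968 + 240 = -1728;  -7122 + 1728 = -5394;  -14918 + 5394 = -9524;  -19914 + 9524 = -10390;  -17558 + 10390 = -7168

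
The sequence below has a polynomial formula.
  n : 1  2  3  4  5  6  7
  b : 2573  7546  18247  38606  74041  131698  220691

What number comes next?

Δ: 4973, 10701, 20359, 35435, 57657, 88993
Δ²: 5728, 9658, 15076, 22222, 31336
Δ³: 3930, 5418, 7146, 9114
Δ⁴: 1488, 1728, 1968
Δ⁵: 240, 240
Fifth differences constant at 240.
1968 + 240 = 2208;  9114 + 2208 = 11322;  31336 + 11322 = 42658;  88993 + 42658 = 131651;  220691 + 131651 = 352342

352342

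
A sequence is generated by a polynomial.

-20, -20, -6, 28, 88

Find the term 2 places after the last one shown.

310

First differences: 0 , 14 , 34 , 60
Second differences: 14 , 20 , 26
Third differences: 6 , 6
Constant third difference = 6, so extend:
26 + 6 = 32;  60 + 32 = 92;  88 + 92 = 180
32 + 6 = 38;  92 + 38 = 130;  180 + 130 = 310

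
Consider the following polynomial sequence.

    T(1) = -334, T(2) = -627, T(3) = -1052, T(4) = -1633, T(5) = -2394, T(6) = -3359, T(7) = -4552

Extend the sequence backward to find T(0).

Δ: -293  -425  -581  -761  -965  -1193
Δ²: -132  -156  -180  -204  -228
Δ³: -24  -24  -24  -24
The third differences are constant at -24.
Work back: -132 + 24 = -108;  -293 + 108 = -185;  -334 + 185 = -149

-149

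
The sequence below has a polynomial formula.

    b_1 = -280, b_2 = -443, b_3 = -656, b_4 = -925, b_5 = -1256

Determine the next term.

-1655

-163, -213, -269, -331
-50, -56, -62
-6, -6
Third differences constant at -6.
-62 − 6 = -68;  -331 − 68 = -399;  -1256 − 399 = -1655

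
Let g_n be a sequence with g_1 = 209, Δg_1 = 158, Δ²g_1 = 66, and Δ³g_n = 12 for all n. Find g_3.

591

Build the table forward from the leading diagonal:
Δ³: 12, 12, 12
Δ²: 66, 78, 90
Δ: 158, 224, 302
g: 209, 367, 591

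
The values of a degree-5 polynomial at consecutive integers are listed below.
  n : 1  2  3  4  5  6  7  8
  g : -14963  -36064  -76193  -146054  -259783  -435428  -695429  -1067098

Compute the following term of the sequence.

First differences: -21101 , -40129 , -69861 , -113729 , -175645 , -260001 , -371669
Second differences: -19028 , -29732 , -43868 , -61916 , -84356 , -111668
Third differences: -10704 , -14136 , -18048 , -22440 , -27312
Fourth differences: -3432 , -3912 , -4392 , -4872
Fifth differences: -480 , -480 , -480
The fifth differences are constant (-480).
-4872 − 480 = -5352;  -27312 − 5352 = -32664;  -111668 − 32664 = -144332;  -371669 − 144332 = -516001;  -1067098 − 516001 = -1583099

-1583099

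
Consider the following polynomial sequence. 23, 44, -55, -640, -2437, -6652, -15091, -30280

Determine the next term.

-55585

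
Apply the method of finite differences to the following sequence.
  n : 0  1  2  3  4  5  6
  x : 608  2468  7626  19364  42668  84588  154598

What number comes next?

264956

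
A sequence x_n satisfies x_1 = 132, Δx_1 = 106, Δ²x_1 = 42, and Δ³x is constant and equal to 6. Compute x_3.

386

Build the table forward from the leading diagonal:
Δ³: 6  6  6
Δ²: 42  48  54
Δ: 106  148  196
x: 132  238  386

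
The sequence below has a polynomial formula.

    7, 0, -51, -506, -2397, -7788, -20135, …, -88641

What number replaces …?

-44646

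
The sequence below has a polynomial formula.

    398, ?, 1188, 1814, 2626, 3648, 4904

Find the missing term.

Using the last 5 terms:
Δ: 626  812  1022  1256
Δ²: 186  210  234
Δ³: 24  24
Constant third difference = 24.
Extend backward: 186 − 24 = 162;  626 − 162 = 464;  1188 − 464 = 724

724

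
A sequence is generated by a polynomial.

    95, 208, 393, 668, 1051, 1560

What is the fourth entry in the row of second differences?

126

Δ: 113, 185, 275, 383, 509
Δ²: 72, 90, 108, 126
Δ³: 18, 18, 18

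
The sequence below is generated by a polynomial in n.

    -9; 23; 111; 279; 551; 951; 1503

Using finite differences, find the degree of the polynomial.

3

Δ: 32, 88, 168, 272, 400, 552
Δ²: 56, 80, 104, 128, 152
Δ³: 24, 24, 24, 24
The third differences are constant, so the polynomial has degree 3.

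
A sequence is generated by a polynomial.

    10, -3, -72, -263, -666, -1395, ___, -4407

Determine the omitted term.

-2588

Using the first 6 terms:
-13, -69, -191, -403, -729
-56, -122, -212, -326
-66, -90, -114
-24, -24
Constant fourth difference = -24.
Extend forward: -114 − 24 = -138;  -326 − 138 = -464;  -729 − 464 = -1193;  -1395 − 1193 = -2588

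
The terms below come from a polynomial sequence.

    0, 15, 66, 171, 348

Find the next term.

615

D1: 15, 51, 105, 177
D2: 36, 54, 72
D3: 18, 18
Third differences constant at 18.
72 + 18 = 90;  177 + 90 = 267;  348 + 267 = 615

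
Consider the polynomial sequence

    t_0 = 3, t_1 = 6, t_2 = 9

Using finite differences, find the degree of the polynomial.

3, 3
The first differences are constant, so the polynomial has degree 1.

1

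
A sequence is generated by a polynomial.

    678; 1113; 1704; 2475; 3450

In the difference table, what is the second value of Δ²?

180

First differences: 435, 591, 771, 975
Second differences: 156, 180, 204
Third differences: 24, 24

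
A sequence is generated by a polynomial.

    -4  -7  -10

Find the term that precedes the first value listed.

-1

Δ: -3, -3
The first differences are constant at -3.
Work back: -4 + 3 = -1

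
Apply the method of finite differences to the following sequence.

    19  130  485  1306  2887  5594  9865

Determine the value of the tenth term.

37522

Δ: 111 , 355 , 821 , 1581 , 2707 , 4271
Δ²: 244 , 466 , 760 , 1126 , 1564
Δ³: 222 , 294 , 366 , 438
Δ⁴: 72 , 72 , 72
Fourth differences constant at 72.
438 + 72 = 510;  1564 + 510 = 2074;  4271 + 2074 = 6345;  9865 + 6345 = 16210
510 + 72 = 582;  2074 + 582 = 2656;  6345 + 2656 = 9001;  16210 + 9001 = 25211
582 + 72 = 654;  2656 + 654 = 3310;  9001 + 3310 = 12311;  25211 + 12311 = 37522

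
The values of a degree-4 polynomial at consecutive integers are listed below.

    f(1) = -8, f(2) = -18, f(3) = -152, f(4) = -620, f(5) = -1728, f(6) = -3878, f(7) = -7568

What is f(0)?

-10, -134, -468, -1108, -2150, -3690
-124, -334, -640, -1042, -1540
-210, -306, -402, -498
-96, -96, -96
The fourth differences are constant at -96.
Work back: -210 + 96 = -114;  -124 + 114 = -10;  -10 + 10 = 0;  -8 + 0 = -8

-8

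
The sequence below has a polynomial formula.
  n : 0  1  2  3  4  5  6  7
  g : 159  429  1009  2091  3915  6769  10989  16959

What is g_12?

First differences: 270, 580, 1082, 1824, 2854, 4220, 5970
Second differences: 310, 502, 742, 1030, 1366, 1750
Third differences: 192, 240, 288, 336, 384
Fourth differences: 48, 48, 48, 48
The fourth differences are constant (48).
384 + 48 = 432;  1750 + 432 = 2182;  5970 + 2182 = 8152;  16959 + 8152 = 25111
432 + 48 = 480;  2182 + 480 = 2662;  8152 + 2662 = 10814;  25111 + 10814 = 35925
480 + 48 = 528;  2662 + 528 = 3190;  10814 + 3190 = 14004;  35925 + 14004 = 49929
528 + 48 = 576;  3190 + 576 = 3766;  14004 + 3766 = 17770;  49929 + 17770 = 67699
576 + 48 = 624;  3766 + 624 = 4390;  17770 + 4390 = 22160;  67699 + 22160 = 89859

89859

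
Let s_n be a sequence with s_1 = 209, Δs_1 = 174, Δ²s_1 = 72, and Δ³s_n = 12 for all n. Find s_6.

1919

Build the table forward from the leading diagonal:
D3: 12  12  12  12  12  12
D2: 72  84  96  108  120  132
D1: 174  246  330  426  534  654
s: 209  383  629  959  1385  1919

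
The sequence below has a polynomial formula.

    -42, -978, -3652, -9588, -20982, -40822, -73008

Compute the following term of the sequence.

-122472

-936, -2674, -5936, -11394, -19840, -32186
-1738, -3262, -5458, -8446, -12346
-1524, -2196, -2988, -3900
-672, -792, -912
-120, -120
The fifth differences are constant (-120).
-912 − 120 = -1032;  -3900 − 1032 = -4932;  -12346 − 4932 = -17278;  -32186 − 17278 = -49464;  -73008 − 49464 = -122472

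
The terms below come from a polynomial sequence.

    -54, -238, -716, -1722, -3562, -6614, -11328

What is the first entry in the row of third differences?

-234

D1: -184, -478, -1006, -1840, -3052, -4714
D2: -294, -528, -834, -1212, -1662
D3: -234, -306, -378, -450
D4: -72, -72, -72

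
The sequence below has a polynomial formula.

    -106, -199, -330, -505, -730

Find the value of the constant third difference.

-6

Δ: -93, -131, -175, -225
Δ²: -38, -44, -50
Δ³: -6, -6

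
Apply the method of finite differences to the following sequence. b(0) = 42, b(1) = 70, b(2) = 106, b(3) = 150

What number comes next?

202

28, 36, 44
8, 8
The second differences are constant (8).
44 + 8 = 52;  150 + 52 = 202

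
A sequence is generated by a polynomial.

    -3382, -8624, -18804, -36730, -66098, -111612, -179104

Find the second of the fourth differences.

First differences: -5242, -10180, -17926, -29368, -45514, -67492
Second differences: -4938, -7746, -11442, -16146, -21978
Third differences: -2808, -3696, -4704, -5832
Fourth differences: -888, -1008, -1128
Fifth differences: -120, -120

-1008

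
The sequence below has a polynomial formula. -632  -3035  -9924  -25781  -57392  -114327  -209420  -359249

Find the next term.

-584616

D1: -2403 , -6889 , -15857 , -31611 , -56935 , -95093 , -149829
D2: -4486 , -8968 , -15754 , -25324 , -38158 , -54736
D3: -4482 , -6786 , -9570 , -12834 , -16578
D4: -2304 , -2784 , -3264 , -3744
D5: -480 , -480 , -480
Constant fifth difference = -480, so extend:
-3744 − 480 = -4224;  -16578 − 4224 = -20802;  -54736 − 20802 = -75538;  -149829 − 75538 = -225367;  -359249 − 225367 = -584616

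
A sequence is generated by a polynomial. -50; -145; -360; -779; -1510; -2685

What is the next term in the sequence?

First differences: -95, -215, -419, -731, -1175
Second differences: -120, -204, -312, -444
Third differences: -84, -108, -132
Fourth differences: -24, -24
Fourth differences constant at -24.
-132 − 24 = -156;  -444 − 156 = -600;  -1175 − 600 = -1775;  -2685 − 1775 = -4460

-4460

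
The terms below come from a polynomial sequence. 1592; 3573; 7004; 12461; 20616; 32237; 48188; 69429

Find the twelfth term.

First differences: 1981, 3431, 5457, 8155, 11621, 15951, 21241
Second differences: 1450, 2026, 2698, 3466, 4330, 5290
Third differences: 576, 672, 768, 864, 960
Fourth differences: 96, 96, 96, 96
Constant fourth difference = 96, so extend:
960 + 96 = 1056;  5290 + 1056 = 6346;  21241 + 6346 = 27587;  69429 + 27587 = 97016
1056 + 96 = 1152;  6346 + 1152 = 7498;  27587 + 7498 = 35085;  97016 + 35085 = 132101
1152 + 96 = 1248;  7498 + 1248 = 8746;  35085 + 8746 = 43831;  132101 + 43831 = 175932
1248 + 96 = 1344;  8746 + 1344 = 10090;  43831 + 10090 = 53921;  175932 + 53921 = 229853

229853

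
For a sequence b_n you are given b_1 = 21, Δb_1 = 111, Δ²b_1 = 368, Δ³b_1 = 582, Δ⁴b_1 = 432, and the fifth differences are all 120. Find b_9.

Build the table forward from the leading diagonal:
D5: 120  120  120  120  120  120  120  120  120
D4: 432  552  672  792  912  1032  1152  1272  1392
D3: 582  1014  1566  2238  3030  3942  4974  6126  7398
D2: 368  950  1964  3530  5768  8798  12740  17714  23840
D1: 111  479  1429  3393  6923  12691  21489  34229  51943
b: 21  132  611  2040  5433  12356  25047  46536  80765

80765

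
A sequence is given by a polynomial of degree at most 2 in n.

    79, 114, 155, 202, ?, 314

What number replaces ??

255

Using the first 4 terms:
35, 41, 47
6, 6
Constant second difference = 6.
Extend forward: 47 + 6 = 53;  202 + 53 = 255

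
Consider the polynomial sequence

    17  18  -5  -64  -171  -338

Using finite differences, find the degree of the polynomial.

First differences: 1, -23, -59, -107, -167
Second differences: -24, -36, -48, -60
Third differences: -12, -12, -12
The third differences are constant, so the polynomial has degree 3.

3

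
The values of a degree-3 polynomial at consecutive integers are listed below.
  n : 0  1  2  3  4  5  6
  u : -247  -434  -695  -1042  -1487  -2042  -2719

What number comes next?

Δ: -187, -261, -347, -445, -555, -677
Δ²: -74, -86, -98, -110, -122
Δ³: -12, -12, -12, -12
Third differences constant at -12.
-122 − 12 = -134;  -677 − 134 = -811;  -2719 − 811 = -3530

-3530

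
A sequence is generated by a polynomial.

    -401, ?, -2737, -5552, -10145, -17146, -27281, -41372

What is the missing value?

-1166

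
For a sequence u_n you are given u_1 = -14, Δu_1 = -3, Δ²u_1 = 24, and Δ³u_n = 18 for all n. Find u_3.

Build the table forward from the leading diagonal:
Third differences: 18, 18, 18
Second differences: 24, 42, 60
First differences: -3, 21, 63
u: -14, -17, 4

4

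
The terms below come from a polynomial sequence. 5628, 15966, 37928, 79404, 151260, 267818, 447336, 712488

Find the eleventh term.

2324808

D1: 10338, 21962, 41476, 71856, 116558, 179518, 265152
D2: 11624, 19514, 30380, 44702, 62960, 85634
D3: 7890, 10866, 14322, 18258, 22674
D4: 2976, 3456, 3936, 4416
D5: 480, 480, 480
Constant fifth difference = 480, so extend:
4416 + 480 = 4896;  22674 + 4896 = 27570;  85634 + 27570 = 113204;  265152 + 113204 = 378356;  712488 + 378356 = 1090844
4896 + 480 = 5376;  27570 + 5376 = 32946;  113204 + 32946 = 146150;  378356 + 146150 = 524506;  1090844 + 524506 = 1615350
5376 + 480 = 5856;  32946 + 5856 = 38802;  146150 + 38802 = 184952;  524506 + 184952 = 709458;  1615350 + 709458 = 2324808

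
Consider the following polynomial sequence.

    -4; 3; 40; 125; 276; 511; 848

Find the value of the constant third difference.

18

Δ: 7, 37, 85, 151, 235, 337
Δ²: 30, 48, 66, 84, 102
Δ³: 18, 18, 18, 18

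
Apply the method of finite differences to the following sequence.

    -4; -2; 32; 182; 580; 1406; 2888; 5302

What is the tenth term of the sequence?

14270

2 , 34 , 150 , 398 , 826 , 1482 , 2414
32 , 116 , 248 , 428 , 656 , 932
84 , 132 , 180 , 228 , 276
48 , 48 , 48 , 48
Constant fourth difference = 48, so extend:
276 + 48 = 324;  932 + 324 = 1256;  2414 + 1256 = 3670;  5302 + 3670 = 8972
324 + 48 = 372;  1256 + 372 = 1628;  3670 + 1628 = 5298;  8972 + 5298 = 14270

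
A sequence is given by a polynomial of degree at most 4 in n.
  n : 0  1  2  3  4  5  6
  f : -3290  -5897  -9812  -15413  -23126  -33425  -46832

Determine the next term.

Δ: -2607 , -3915 , -5601 , -7713 , -10299 , -13407
Δ²: -1308 , -1686 , -2112 , -2586 , -3108
Δ³: -378 , -426 , -474 , -522
Δ⁴: -48 , -48 , -48
Fourth differences constant at -48.
-522 − 48 = -570;  -3108 − 570 = -3678;  -13407 − 3678 = -17085;  -46832 − 17085 = -63917

-63917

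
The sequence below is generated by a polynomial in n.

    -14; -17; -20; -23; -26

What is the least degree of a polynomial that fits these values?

1

Δ: -3, -3, -3, -3
The first differences are constant, so the polynomial has degree 1.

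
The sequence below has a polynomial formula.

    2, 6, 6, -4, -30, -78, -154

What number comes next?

4 , 0 , -10 , -26 , -48 , -76
-4 , -10 , -16 , -22 , -28
-6 , -6 , -6 , -6
The third differences are constant (-6).
-28 − 6 = -34;  -76 − 34 = -110;  -154 − 110 = -264

-264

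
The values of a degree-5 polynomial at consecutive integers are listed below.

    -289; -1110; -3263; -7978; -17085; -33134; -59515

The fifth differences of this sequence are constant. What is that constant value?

First differences: -821, -2153, -4715, -9107, -16049, -26381
Second differences: -1332, -2562, -4392, -6942, -10332
Third differences: -1230, -1830, -2550, -3390
Fourth differences: -600, -720, -840
Fifth differences: -120, -120

-120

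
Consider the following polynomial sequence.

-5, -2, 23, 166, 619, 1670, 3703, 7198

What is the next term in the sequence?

First differences: 3, 25, 143, 453, 1051, 2033, 3495
Second differences: 22, 118, 310, 598, 982, 1462
Third differences: 96, 192, 288, 384, 480
Fourth differences: 96, 96, 96, 96
Fourth differences constant at 96.
480 + 96 = 576;  1462 + 576 = 2038;  3495 + 2038 = 5533;  7198 + 5533 = 12731

12731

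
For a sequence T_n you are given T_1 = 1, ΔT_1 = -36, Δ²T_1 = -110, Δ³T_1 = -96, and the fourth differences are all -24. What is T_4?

-533

Build the table forward from the leading diagonal:
Δ⁴: -24  -24  -24  -24
Δ³: -96  -120  -144  -168
Δ²: -110  -206  -326  -470
Δ: -36  -146  -352  -678
T: 1  -35  -181  -533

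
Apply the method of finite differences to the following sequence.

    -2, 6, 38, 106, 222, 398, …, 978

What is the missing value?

Using the first 6 terms:
Δ: 8, 32, 68, 116, 176
Δ²: 24, 36, 48, 60
Δ³: 12, 12, 12
Constant third difference = 12.
Extend forward: 60 + 12 = 72;  176 + 72 = 248;  398 + 248 = 646

646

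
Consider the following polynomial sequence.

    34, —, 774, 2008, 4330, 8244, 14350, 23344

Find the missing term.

220

Using the last 6 terms:
1234, 2322, 3914, 6106, 8994
1088, 1592, 2192, 2888
504, 600, 696
96, 96
Constant fourth difference = 96.
Extend backward: 504 − 96 = 408;  1088 − 408 = 680;  1234 − 680 = 554;  774 − 554 = 220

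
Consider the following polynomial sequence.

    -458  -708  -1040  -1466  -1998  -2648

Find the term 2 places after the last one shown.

-4350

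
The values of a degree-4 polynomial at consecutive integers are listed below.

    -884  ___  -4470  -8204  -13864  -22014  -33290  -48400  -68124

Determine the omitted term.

-2170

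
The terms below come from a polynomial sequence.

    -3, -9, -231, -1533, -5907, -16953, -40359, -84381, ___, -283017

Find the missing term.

Using the first 8 terms:
Δ: -6, -222, -1302, -4374, -11046, -23406, -44022
Δ²: -216, -1080, -3072, -6672, -12360, -20616
Δ³: -864, -1992, -3600, -5688, -8256
Δ⁴: -1128, -1608, -2088, -2568
Δ⁵: -480, -480, -480
Constant fifth difference = -480.
Extend forward: -2568 − 480 = -3048;  -8256 − 3048 = -11304;  -20616 − 11304 = -31920;  -44022 − 31920 = -75942;  -84381 − 75942 = -160323

-160323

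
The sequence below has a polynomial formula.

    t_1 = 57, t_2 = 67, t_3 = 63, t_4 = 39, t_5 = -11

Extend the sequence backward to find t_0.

39

D1: 10, -4, -24, -50
D2: -14, -20, -26
D3: -6, -6
The third differences are constant at -6.
Work back: -14 + 6 = -8;  10 + 8 = 18;  57 − 18 = 39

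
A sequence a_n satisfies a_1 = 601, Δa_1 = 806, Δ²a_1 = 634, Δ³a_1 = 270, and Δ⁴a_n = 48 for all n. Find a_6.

Build the table forward from the leading diagonal:
D4: 48  48  48  48  48  48
D3: 270  318  366  414  462  510
D2: 634  904  1222  1588  2002  2464
D1: 806  1440  2344  3566  5154  7156
a: 601  1407  2847  5191  8757  13911

13911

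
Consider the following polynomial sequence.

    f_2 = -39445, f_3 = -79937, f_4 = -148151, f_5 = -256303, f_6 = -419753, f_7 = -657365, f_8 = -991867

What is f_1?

D1: -40492, -68214, -108152, -163450, -237612, -334502
D2: -27722, -39938, -55298, -74162, -96890
D3: -12216, -15360, -18864, -22728
D4: -3144, -3504, -3864
D5: -360, -360
The fifth differences are constant at -360.
Work back: -3144 + 360 = -2784;  -12216 + 2784 = -9432;  -27722 + 9432 = -18290;  -40492 + 18290 = -22202;  -39445 + 22202 = -17243

-17243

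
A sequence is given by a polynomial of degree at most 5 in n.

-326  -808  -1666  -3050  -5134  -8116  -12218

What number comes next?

-17686

Δ: -482  -858  -1384  -2084  -2982  -4102
Δ²: -376  -526  -700  -898  -1120
Δ³: -150  -174  -198  -222
Δ⁴: -24  -24  -24
The fourth differences are constant (-24).
-222 − 24 = -246;  -1120 − 246 = -1366;  -4102 − 1366 = -5468;  -12218 − 5468 = -17686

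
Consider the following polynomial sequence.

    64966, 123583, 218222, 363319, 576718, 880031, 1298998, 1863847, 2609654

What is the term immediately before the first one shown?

Δ: 58617  94639  145097  213399  303313  418967  564849  745807
Δ²: 36022  50458  68302  89914  115654  145882  180958
Δ³: 14436  17844  21612  25740  30228  35076
Δ⁴: 3408  3768  4128  4488  4848
Δ⁵: 360  360  360  360
The fifth differences are constant at 360.
Work back: 3408 − 360 = 3048;  14436 − 3048 = 11388;  36022 − 11388 = 24634;  58617 − 24634 = 33983;  64966 − 33983 = 30983

30983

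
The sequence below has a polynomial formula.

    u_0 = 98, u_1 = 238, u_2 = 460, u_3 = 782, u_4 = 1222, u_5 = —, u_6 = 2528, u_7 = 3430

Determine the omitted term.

1798

Using the first 5 terms:
Δ: 140, 222, 322, 440
Δ²: 82, 100, 118
Δ³: 18, 18
Constant third difference = 18.
Extend forward: 118 + 18 = 136;  440 + 136 = 576;  1222 + 576 = 1798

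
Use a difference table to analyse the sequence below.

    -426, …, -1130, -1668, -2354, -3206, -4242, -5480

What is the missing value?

Using the last 6 terms:
First differences: -538  -686  -852  -1036  -1238
Second differences: -148  -166  -184  -202
Third differences: -18  -18  -18
Constant third difference = -18.
Extend backward: -148 + 18 = -130;  -538 + 130 = -408;  -1130 + 408 = -722

-722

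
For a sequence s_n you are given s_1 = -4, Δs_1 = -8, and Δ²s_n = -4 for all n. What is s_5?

-60

Build the table forward from the leading diagonal:
Δ²: -4, -4, -4, -4, -4
Δ: -8, -12, -16, -20, -24
s: -4, -12, -24, -40, -60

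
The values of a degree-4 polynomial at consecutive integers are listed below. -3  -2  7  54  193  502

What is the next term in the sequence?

1, 9, 47, 139, 309
8, 38, 92, 170
30, 54, 78
24, 24
Constant fourth difference = 24, so extend:
78 + 24 = 102;  170 + 102 = 272;  309 + 272 = 581;  502 + 581 = 1083

1083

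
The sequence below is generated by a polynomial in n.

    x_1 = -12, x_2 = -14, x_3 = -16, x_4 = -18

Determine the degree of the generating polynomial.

1

First differences: -2, -2, -2
The first differences are constant, so the polynomial has degree 1.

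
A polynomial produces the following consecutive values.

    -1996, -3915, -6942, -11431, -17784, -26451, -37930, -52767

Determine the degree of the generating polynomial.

4

First differences: -1919, -3027, -4489, -6353, -8667, -11479, -14837
Second differences: -1108, -1462, -1864, -2314, -2812, -3358
Third differences: -354, -402, -450, -498, -546
Fourth differences: -48, -48, -48, -48
The fourth differences are constant, so the polynomial has degree 4.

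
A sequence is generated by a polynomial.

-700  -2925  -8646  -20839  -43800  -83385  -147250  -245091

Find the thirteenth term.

-1756336

-2225, -5721, -12193, -22961, -39585, -63865, -97841
-3496, -6472, -10768, -16624, -24280, -33976
-2976, -4296, -5856, -7656, -9696
-1320, -1560, -1800, -2040
-240, -240, -240
Constant fifth difference = -240, so extend:
-2040 − 240 = -2280;  -9696 − 2280 = -11976;  -33976 − 11976 = -45952;  -97841 − 45952 = -143793;  -245091 − 143793 = -388884
-2280 − 240 = -2520;  -11976 − 2520 = -14496;  -45952 − 14496 = -60448;  -143793 − 60448 = -204241;  -388884 − 204241 = -593125
-2520 − 240 = -2760;  -14496 − 2760 = -17256;  -60448 − 17256 = -77704;  -204241 − 77704 = -281945;  -593125 − 281945 = -875070
-2760 − 240 = -3000;  -17256 − 3000 = -20256;  -77704 − 20256 = -97960;  -281945 − 97960 = -379905;  -875070 − 379905 = -1254975
-3000 − 240 = -3240;  -20256 − 3240 = -23496;  -97960 − 23496 = -121456;  -379905 − 121456 = -501361;  -1254975 − 501361 = -1756336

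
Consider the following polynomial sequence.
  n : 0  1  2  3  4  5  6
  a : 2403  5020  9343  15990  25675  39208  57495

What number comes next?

2617  4323  6647  9685  13533  18287
1706  2324  3038  3848  4754
618  714  810  906
96  96  96
Constant fourth difference = 96, so extend:
906 + 96 = 1002;  4754 + 1002 = 5756;  18287 + 5756 = 24043;  57495 + 24043 = 81538

81538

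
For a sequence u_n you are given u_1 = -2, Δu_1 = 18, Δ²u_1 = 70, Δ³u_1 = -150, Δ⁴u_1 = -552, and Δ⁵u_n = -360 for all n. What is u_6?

-3832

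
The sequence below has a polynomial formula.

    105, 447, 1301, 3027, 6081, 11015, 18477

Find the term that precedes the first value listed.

342  854  1726  3054  4934  7462
512  872  1328  1880  2528
360  456  552  648
96  96  96
The fourth differences are constant at 96.
Work back: 360 − 96 = 264;  512 − 264 = 248;  342 − 248 = 94;  105 − 94 = 11

11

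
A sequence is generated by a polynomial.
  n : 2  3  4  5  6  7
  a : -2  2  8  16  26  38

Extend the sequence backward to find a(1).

-4

First differences: 4, 6, 8, 10, 12
Second differences: 2, 2, 2, 2
The second differences are constant at 2.
Work back: 4 − 2 = 2;  -2 − 2 = -4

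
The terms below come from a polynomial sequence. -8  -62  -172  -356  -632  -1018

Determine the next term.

-54 , -110 , -184 , -276 , -386
-56 , -74 , -92 , -110
-18 , -18 , -18
Third differences constant at -18.
-110 − 18 = -128;  -386 − 128 = -514;  -1018 − 514 = -1532

-1532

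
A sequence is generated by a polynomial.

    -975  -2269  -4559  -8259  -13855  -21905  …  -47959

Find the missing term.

-33039

Using the first 6 terms:
D1: -1294, -2290, -3700, -5596, -8050
D2: -996, -1410, -1896, -2454
D3: -414, -486, -558
D4: -72, -72
Constant fourth difference = -72.
Extend forward: -558 − 72 = -630;  -2454 − 630 = -3084;  -8050 − 3084 = -11134;  -21905 − 11134 = -33039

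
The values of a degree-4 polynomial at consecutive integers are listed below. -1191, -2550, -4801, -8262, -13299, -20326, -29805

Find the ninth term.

-58207

Δ: -1359  -2251  -3461  -5037  -7027  -9479
Δ²: -892  -1210  -1576  -1990  -2452
Δ³: -318  -366  -414  -462
Δ⁴: -48  -48  -48
Fourth differences constant at -48.
-462 − 48 = -510;  -2452 − 510 = -2962;  -9479 − 2962 = -12441;  -29805 − 12441 = -42246
-510 − 48 = -558;  -2962 − 558 = -3520;  -12441 − 3520 = -15961;  -42246 − 15961 = -58207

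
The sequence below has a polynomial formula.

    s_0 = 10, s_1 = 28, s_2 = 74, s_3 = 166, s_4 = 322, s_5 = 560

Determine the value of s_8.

1946

Δ: 18  46  92  156  238
Δ²: 28  46  64  82
Δ³: 18  18  18
Constant third difference = 18, so extend:
82 + 18 = 100;  238 + 100 = 338;  560 + 338 = 898
100 + 18 = 118;  338 + 118 = 456;  898 + 456 = 1354
118 + 18 = 136;  456 + 136 = 592;  1354 + 592 = 1946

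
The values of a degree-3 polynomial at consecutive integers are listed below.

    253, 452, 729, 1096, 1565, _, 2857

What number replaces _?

2148

Using the first 5 terms:
199, 277, 367, 469
78, 90, 102
12, 12
Constant third difference = 12.
Extend forward: 102 + 12 = 114;  469 + 114 = 583;  1565 + 583 = 2148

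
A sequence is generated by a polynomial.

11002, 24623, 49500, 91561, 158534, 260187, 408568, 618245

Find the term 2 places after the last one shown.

1293799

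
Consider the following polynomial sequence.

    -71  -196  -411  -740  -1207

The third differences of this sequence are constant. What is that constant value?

-24

D1: -125, -215, -329, -467
D2: -90, -114, -138
D3: -24, -24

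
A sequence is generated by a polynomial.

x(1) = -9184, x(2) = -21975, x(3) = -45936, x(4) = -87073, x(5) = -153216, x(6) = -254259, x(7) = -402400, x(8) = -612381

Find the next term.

-901728

-12791, -23961, -41137, -66143, -101043, -148141, -209981
-11170, -17176, -25006, -34900, -47098, -61840
-6006, -7830, -9894, -12198, -14742
-1824, -2064, -2304, -2544
-240, -240, -240
Fifth differences constant at -240.
-2544 − 240 = -2784;  -14742 − 2784 = -17526;  -61840 − 17526 = -79366;  -209981 − 79366 = -289347;  -612381 − 289347 = -901728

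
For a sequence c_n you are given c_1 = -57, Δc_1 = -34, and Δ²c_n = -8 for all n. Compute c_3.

Build the table forward from the leading diagonal:
Δ²: -8, -8, -8
Δ: -34, -42, -50
c: -57, -91, -133

-133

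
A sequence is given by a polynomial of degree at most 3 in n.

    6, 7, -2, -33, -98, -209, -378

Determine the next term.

First differences: 1  -9  -31  -65  -111  -169
Second differences: -10  -22  -34  -46  -58
Third differences: -12  -12  -12  -12
Third differences constant at -12.
-58 − 12 = -70;  -169 − 70 = -239;  -378 − 239 = -617

-617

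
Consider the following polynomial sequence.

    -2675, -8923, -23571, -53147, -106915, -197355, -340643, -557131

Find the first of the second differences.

-8400

First differences: -6248, -14648, -29576, -53768, -90440, -143288, -216488
Second differences: -8400, -14928, -24192, -36672, -52848, -73200
Third differences: -6528, -9264, -12480, -16176, -20352
Fourth differences: -2736, -3216, -3696, -4176
Fifth differences: -480, -480, -480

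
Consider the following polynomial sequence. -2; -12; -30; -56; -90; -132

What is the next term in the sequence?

Δ: -10 , -18 , -26 , -34 , -42
Δ²: -8 , -8 , -8 , -8
Constant second difference = -8, so extend:
-42 − 8 = -50;  -132 − 50 = -182

-182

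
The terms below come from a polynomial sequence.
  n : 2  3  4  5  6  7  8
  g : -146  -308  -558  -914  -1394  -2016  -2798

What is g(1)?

D1: -162, -250, -356, -480, -622, -782
D2: -88, -106, -124, -142, -160
D3: -18, -18, -18, -18
The third differences are constant at -18.
Work back: -88 + 18 = -70;  -162 + 70 = -92;  -146 + 92 = -54

-54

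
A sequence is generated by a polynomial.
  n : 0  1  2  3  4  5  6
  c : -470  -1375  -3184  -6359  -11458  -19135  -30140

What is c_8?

-65614

Δ: -905, -1809, -3175, -5099, -7677, -11005
Δ²: -904, -1366, -1924, -2578, -3328
Δ³: -462, -558, -654, -750
Δ⁴: -96, -96, -96
Fourth differences constant at -96.
-750 − 96 = -846;  -3328 − 846 = -4174;  -11005 − 4174 = -15179;  -30140 − 15179 = -45319
-846 − 96 = -942;  -4174 − 942 = -5116;  -15179 − 5116 = -20295;  -45319 − 20295 = -65614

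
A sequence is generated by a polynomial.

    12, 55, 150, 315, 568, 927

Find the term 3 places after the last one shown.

2820

Δ: 43, 95, 165, 253, 359
Δ²: 52, 70, 88, 106
Δ³: 18, 18, 18
Third differences constant at 18.
106 + 18 = 124;  359 + 124 = 483;  927 + 483 = 1410
124 + 18 = 142;  483 + 142 = 625;  1410 + 625 = 2035
142 + 18 = 160;  625 + 160 = 785;  2035 + 785 = 2820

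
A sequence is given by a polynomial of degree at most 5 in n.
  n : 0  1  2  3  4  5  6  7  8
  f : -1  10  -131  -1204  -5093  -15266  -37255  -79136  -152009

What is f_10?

-453131

D1: 11  -141  -1073  -3889  -10173  -21989  -41881  -72873
D2: -152  -932  -2816  -6284  -11816  -19892  -30992
D3: -780  -1884  -3468  -5532  -8076  -11100
D4: -1104  -1584  -2064  -2544  -3024
D5: -480  -480  -480  -480
Fifth differences constant at -480.
-3024 − 480 = -3504;  -11100 − 3504 = -14604;  -30992 − 14604 = -45596;  -72873 − 45596 = -118469;  -152009 − 118469 = -270478
-3504 − 480 = -3984;  -14604 − 3984 = -18588;  -45596 − 18588 = -64184;  -118469 − 64184 = -182653;  -270478 − 182653 = -453131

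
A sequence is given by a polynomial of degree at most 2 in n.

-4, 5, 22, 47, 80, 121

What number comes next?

170

First differences: 9, 17, 25, 33, 41
Second differences: 8, 8, 8, 8
Second differences constant at 8.
41 + 8 = 49;  121 + 49 = 170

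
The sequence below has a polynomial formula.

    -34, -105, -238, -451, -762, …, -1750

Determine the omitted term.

-1189

Using the first 5 terms:
First differences: -71, -133, -213, -311
Second differences: -62, -80, -98
Third differences: -18, -18
Constant third difference = -18.
Extend forward: -98 − 18 = -116;  -311 − 116 = -427;  -762 − 427 = -1189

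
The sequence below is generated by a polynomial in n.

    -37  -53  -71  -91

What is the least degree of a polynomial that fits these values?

-16, -18, -20
-2, -2
The second differences are constant, so the polynomial has degree 2.

2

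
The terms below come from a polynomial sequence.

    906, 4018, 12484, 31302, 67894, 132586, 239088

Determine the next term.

3112, 8466, 18818, 36592, 64692, 106502
5354, 10352, 17774, 28100, 41810
4998, 7422, 10326, 13710
2424, 2904, 3384
480, 480
Fifth differences constant at 480.
3384 + 480 = 3864;  13710 + 3864 = 17574;  41810 + 17574 = 59384;  106502 + 59384 = 165886;  239088 + 165886 = 404974

404974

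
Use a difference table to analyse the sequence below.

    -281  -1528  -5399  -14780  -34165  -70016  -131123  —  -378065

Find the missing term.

-228964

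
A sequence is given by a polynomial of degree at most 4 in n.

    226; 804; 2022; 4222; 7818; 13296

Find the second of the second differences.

982

First differences: 578, 1218, 2200, 3596, 5478
Second differences: 640, 982, 1396, 1882
Third differences: 342, 414, 486
Fourth differences: 72, 72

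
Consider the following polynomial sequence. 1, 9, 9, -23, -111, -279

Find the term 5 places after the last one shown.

-3159

8, 0, -32, -88, -168
-8, -32, -56, -80
-24, -24, -24
Third differences constant at -24.
-80 − 24 = -104;  -168 − 104 = -272;  -279 − 272 = -551
-104 − 24 = -128;  -272 − 128 = -400;  -551 − 400 = -951
-128 − 24 = -152;  -400 − 152 = -552;  -951 − 552 = -1503
-152 − 24 = -176;  -552 − 176 = -728;  -1503 − 728 = -2231
-176 − 24 = -200;  -728 − 200 = -928;  -2231 − 928 = -3159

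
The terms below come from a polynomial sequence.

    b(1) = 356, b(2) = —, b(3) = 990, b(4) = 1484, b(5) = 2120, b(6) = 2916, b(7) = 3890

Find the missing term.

Using the last 5 terms:
First differences: 494  636  796  974
Second differences: 142  160  178
Third differences: 18  18
Constant third difference = 18.
Extend backward: 142 − 18 = 124;  494 − 124 = 370;  990 − 370 = 620

620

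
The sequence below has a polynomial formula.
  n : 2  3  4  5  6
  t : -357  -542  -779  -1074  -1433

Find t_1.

-185  -237  -295  -359
-52  -58  -64
-6  -6
The third differences are constant at -6.
Work back: -52 + 6 = -46;  -185 + 46 = -139;  -357 + 139 = -218

-218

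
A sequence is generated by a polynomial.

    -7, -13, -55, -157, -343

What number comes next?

Δ: -6, -42, -102, -186
Δ²: -36, -60, -84
Δ³: -24, -24
Constant third difference = -24, so extend:
-84 − 24 = -108;  -186 − 108 = -294;  -343 − 294 = -637

-637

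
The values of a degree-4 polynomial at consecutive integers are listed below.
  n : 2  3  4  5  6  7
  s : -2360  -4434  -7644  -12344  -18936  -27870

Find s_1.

Δ: -2074, -3210, -4700, -6592, -8934
Δ²: -1136, -1490, -1892, -2342
Δ³: -354, -402, -450
Δ⁴: -48, -48
The fourth differences are constant at -48.
Work back: -354 + 48 = -306;  -1136 + 306 = -830;  -2074 + 830 = -1244;  -2360 + 1244 = -1116

-1116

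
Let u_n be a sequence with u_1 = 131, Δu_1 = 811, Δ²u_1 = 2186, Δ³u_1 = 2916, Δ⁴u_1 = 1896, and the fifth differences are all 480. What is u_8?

230214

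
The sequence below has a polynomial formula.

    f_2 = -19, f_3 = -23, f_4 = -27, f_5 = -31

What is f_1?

-15

Δ: -4, -4, -4
The first differences are constant at -4.
Work back: -19 + 4 = -15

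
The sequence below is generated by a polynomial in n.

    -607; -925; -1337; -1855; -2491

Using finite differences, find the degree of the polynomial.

3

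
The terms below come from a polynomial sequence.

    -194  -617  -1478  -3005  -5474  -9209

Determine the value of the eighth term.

Δ: -423, -861, -1527, -2469, -3735
Δ²: -438, -666, -942, -1266
Δ³: -228, -276, -324
Δ⁴: -48, -48
The fourth differences are constant (-48).
-324 − 48 = -372;  -1266 − 372 = -1638;  -3735 − 1638 = -5373;  -9209 − 5373 = -14582
-372 − 48 = -420;  -1638 − 420 = -2058;  -5373 − 2058 = -7431;  -14582 − 7431 = -22013

-22013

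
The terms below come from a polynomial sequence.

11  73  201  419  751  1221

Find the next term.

1853

First differences: 62 , 128 , 218 , 332 , 470
Second differences: 66 , 90 , 114 , 138
Third differences: 24 , 24 , 24
Constant third difference = 24, so extend:
138 + 24 = 162;  470 + 162 = 632;  1221 + 632 = 1853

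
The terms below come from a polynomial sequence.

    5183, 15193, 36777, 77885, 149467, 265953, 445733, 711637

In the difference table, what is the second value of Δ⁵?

480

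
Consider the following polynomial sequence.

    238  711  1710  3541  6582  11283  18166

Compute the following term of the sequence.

First differences: 473 , 999 , 1831 , 3041 , 4701 , 6883
Second differences: 526 , 832 , 1210 , 1660 , 2182
Third differences: 306 , 378 , 450 , 522
Fourth differences: 72 , 72 , 72
Fourth differences constant at 72.
522 + 72 = 594;  2182 + 594 = 2776;  6883 + 2776 = 9659;  18166 + 9659 = 27825

27825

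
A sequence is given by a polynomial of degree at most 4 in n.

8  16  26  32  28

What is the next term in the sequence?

8

8, 10, 6, -4
2, -4, -10
-6, -6
Constant third difference = -6, so extend:
-10 − 6 = -16;  -4 − 16 = -20;  28 − 20 = 8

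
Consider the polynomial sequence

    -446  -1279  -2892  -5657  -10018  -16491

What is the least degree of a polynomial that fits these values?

-833, -1613, -2765, -4361, -6473
-780, -1152, -1596, -2112
-372, -444, -516
-72, -72
The fourth differences are constant, so the polynomial has degree 4.

4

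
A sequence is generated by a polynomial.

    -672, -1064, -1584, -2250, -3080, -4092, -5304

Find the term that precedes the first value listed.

-390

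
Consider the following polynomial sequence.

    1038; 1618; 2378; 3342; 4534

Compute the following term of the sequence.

Δ: 580, 760, 964, 1192
Δ²: 180, 204, 228
Δ³: 24, 24
Third differences constant at 24.
228 + 24 = 252;  1192 + 252 = 1444;  4534 + 1444 = 5978

5978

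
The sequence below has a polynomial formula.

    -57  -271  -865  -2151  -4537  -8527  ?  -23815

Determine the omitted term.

-14721

Using the first 6 terms:
D1: -214  -594  -1286  -2386  -3990
D2: -380  -692  -1100  -1604
D3: -312  -408  -504
D4: -96  -96
Constant fourth difference = -96.
Extend forward: -504 − 96 = -600;  -1604 − 600 = -2204;  -3990 − 2204 = -6194;  -8527 − 6194 = -14721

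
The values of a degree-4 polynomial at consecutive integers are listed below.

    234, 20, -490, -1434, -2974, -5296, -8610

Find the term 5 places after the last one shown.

First differences: -214  -510  -944  -1540  -2322  -3314
Second differences: -296  -434  -596  -782  -992
Third differences: -138  -162  -186  -210
Fourth differences: -24  -24  -24
The fourth differences are constant (-24).
-210 − 24 = -234;  -992 − 234 = -1226;  -3314 − 1226 = -4540;  -8610 − 4540 = -13150
-234 − 24 = -258;  -1226 − 258 = -1484;  -4540 − 1484 = -6024;  -13150 − 6024 = -19174
-258 − 24 = -282;  -1484 − 282 = -1766;  -6024 − 1766 = -7790;  -19174 − 7790 = -26964
-282 − 24 = -306;  -1766 − 306 = -2072;  -7790 − 2072 = -9862;  -26964 − 9862 = -36826
-306 − 24 = -330;  -2072 − 330 = -2402;  -9862 − 2402 = -12264;  -36826 − 12264 = -49090

-49090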